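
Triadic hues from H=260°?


Triadic: equally spaced at 120° intervals
H1 = 260°
H2 = (260 + 120) mod 360 = 20°
H3 = (260 + 240) mod 360 = 140°
Triadic = 260°, 20°, 140°


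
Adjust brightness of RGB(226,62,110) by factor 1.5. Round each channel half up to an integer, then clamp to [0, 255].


Multiply each channel by 1.5, round half up, clamp to [0, 255]
R: 226×1.5 = 339 → clamp → 255
G: 62×1.5 = 93
B: 110×1.5 = 165
= RGB(255, 93, 165)


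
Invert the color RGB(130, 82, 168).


Invert: (255-R, 255-G, 255-B)
R: 255-130 = 125
G: 255-82 = 173
B: 255-168 = 87
= RGB(125, 173, 87)


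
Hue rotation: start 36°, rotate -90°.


New hue = (H + rotation) mod 360
New hue = (36 -90) mod 360
= -54 mod 360
= 306°


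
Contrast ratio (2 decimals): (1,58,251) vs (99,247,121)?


Linearize each sRGB channel c=v/255: c/12.92 if c ≤ 0.04045 else ((c+0.055)/1.055)^2.4
L = 0.2126×R_lin + 0.7152×G_lin + 0.0722×B_lin
Color 1 (1,58,251):
  R=1: 1/255≈0.0039 ≤ 0.04045 → 0.0039/12.92 ≈ 0.00030
  G=58: 58/255≈0.2275 > 0.04045 → ((0.2275+0.055)/1.055)^2.4 ≈ 0.04231
  B=251: 251/255≈0.9843 > 0.04045 → ((0.9843+0.055)/1.055)^2.4 ≈ 0.96469
  L1 = 0.2126×0.00030 + 0.7152×0.04231 + 0.0722×0.96469 ≈ 0.09998
Color 2 (99,247,121):
  R=99: 99/255≈0.3882 > 0.04045 → ((0.3882+0.055)/1.055)^2.4 ≈ 0.12477
  G=247: 247/255≈0.9686 > 0.04045 → ((0.9686+0.055)/1.055)^2.4 ≈ 0.93011
  B=121: 121/255≈0.4745 > 0.04045 → ((0.4745+0.055)/1.055)^2.4 ≈ 0.19120
  L2 = 0.2126×0.12477 + 0.7152×0.93011 + 0.0722×0.19120 ≈ 0.70555
Lighter = 0.70555, Darker = 0.09998
Ratio = (L_lighter + 0.05) / (L_darker + 0.05)
Ratio = (0.70555 + 0.05) / (0.09998 + 0.05) = 0.75555 / 0.14998 ≈ 5.0378
Ratio ≈ 5.04:1


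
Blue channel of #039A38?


Color: #039A38
R = 03 = 3
G = 9A = 154
B = 38 = 56
Blue = 56


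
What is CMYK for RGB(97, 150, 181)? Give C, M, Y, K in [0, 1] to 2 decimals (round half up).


R'=97/255≈0.3804, G'=150/255≈0.5882, B'=181/255≈0.7098
K = 1 - max(R',G',B') = 1 - 181/255 = 74/255 = 0.29019… → 0.29
(1-R'-K)/(1-K) simplifies to (max-R)/max with max = 181:
C = (181-97)/181 = 84/181 = 0.46408… → 0.46
M = (181-150)/181 = 31/181 = 0.17127… → 0.17
Y = (181-181)/181 = 0/181 = 0 → 0.00
= CMYK(0.46, 0.17, 0.00, 0.29)


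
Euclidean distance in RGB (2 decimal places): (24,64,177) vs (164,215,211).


d = √[(R₁-R₂)² + (G₁-G₂)² + (B₁-B₂)²]
d = √[(24-164)² + (64-215)² + (177-211)²]
d = √[19600 + 22801 + 1156]
d = √43557
d ≈ 208.70


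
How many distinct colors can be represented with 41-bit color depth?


Colors = 2^bits = 2^41
= 2,199,023,255,552 colors


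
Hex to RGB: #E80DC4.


E8 → 232 (R)
0D → 13 (G)
C4 → 196 (B)
= RGB(232, 13, 196)


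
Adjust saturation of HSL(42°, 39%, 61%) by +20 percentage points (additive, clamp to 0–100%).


Original S = 39%
Adjustment = +20 percentage points
New S = 39 + (20) = 59
Clamp to [0, 100] → 59
= HSL(42°, 59%, 61%)


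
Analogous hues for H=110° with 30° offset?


Base hue: 110°
Left analog: (110 - 30) mod 360 = 80°
Right analog: (110 + 30) mod 360 = 140°
Analogous hues = 80° and 140°


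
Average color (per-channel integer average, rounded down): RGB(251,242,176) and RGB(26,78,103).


Midpoint: each channel = ⌊(C₁+C₂)/2⌋
R: ⌊(251+26)/2⌋ = 138
G: ⌊(242+78)/2⌋ = 160
B: ⌊(176+103)/2⌋ = 139
= RGB(138, 160, 139)


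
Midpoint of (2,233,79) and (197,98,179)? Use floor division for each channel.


Midpoint: each channel = ⌊(C₁+C₂)/2⌋
R: ⌊(2+197)/2⌋ = 99
G: ⌊(233+98)/2⌋ = 165
B: ⌊(79+179)/2⌋ = 129
= RGB(99, 165, 129)


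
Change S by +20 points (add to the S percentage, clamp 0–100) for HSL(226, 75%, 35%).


Original S = 75%
Adjustment = +20 percentage points
New S = 75 + (20) = 95
Clamp to [0, 100] → 95
= HSL(226°, 95%, 35%)


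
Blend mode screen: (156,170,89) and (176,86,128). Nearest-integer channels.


Screen: C = 255 - (255-A)×(255-B)/255, rounded to nearest integer
R: 255 - (255-156)×(255-176)/255 = 255 - 7821/255 ≈ 255 - 30.671 = 224.329 → 224
G: 255 - (255-170)×(255-86)/255 = 255 - 14365/255 ≈ 255 - 56.333 = 198.667 → 199
B: 255 - (255-89)×(255-128)/255 = 255 - 21082/255 ≈ 255 - 82.675 = 172.325 → 172
= RGB(224, 199, 172)


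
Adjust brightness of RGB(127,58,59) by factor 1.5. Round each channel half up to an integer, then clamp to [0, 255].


Multiply each channel by 1.5, round half up, clamp to [0, 255]
R: 127×1.5 = 190.5 → round → 191
G: 58×1.5 = 87
B: 59×1.5 = 88.5 → round → 89
= RGB(191, 87, 89)


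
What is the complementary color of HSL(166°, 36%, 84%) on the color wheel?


Complement = opposite side of color wheel = hue + 180°
H' = (166 + 180) mod 360 = 346°
S and L unchanged.
= HSL(346°, 36%, 84%)


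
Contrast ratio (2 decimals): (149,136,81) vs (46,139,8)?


Linearize each sRGB channel c=v/255: c/12.92 if c ≤ 0.04045 else ((c+0.055)/1.055)^2.4
L = 0.2126×R_lin + 0.7152×G_lin + 0.0722×B_lin
Color 1 (149,136,81):
  R=149: 149/255≈0.5843 > 0.04045 → ((0.5843+0.055)/1.055)^2.4 ≈ 0.30054
  G=136: 136/255≈0.5333 > 0.04045 → ((0.5333+0.055)/1.055)^2.4 ≈ 0.24620
  B=81: 81/255≈0.3176 > 0.04045 → ((0.3176+0.055)/1.055)^2.4 ≈ 0.08228
  L1 = 0.2126×0.30054 + 0.7152×0.24620 + 0.0722×0.08228 ≈ 0.24592
Color 2 (46,139,8):
  R=46: 46/255≈0.1804 > 0.04045 → ((0.1804+0.055)/1.055)^2.4 ≈ 0.02732
  G=139: 139/255≈0.5451 > 0.04045 → ((0.5451+0.055)/1.055)^2.4 ≈ 0.25818
  B=8: 8/255≈0.0314 ≤ 0.04045 → 0.0314/12.92 ≈ 0.00243
  L2 = 0.2126×0.02732 + 0.7152×0.25818 + 0.0722×0.00243 ≈ 0.19064
Lighter = 0.24592, Darker = 0.19064
Ratio = (L_lighter + 0.05) / (L_darker + 0.05)
Ratio = (0.24592 + 0.05) / (0.19064 + 0.05) = 0.29592 / 0.24064 ≈ 1.2297
Ratio ≈ 1.23:1


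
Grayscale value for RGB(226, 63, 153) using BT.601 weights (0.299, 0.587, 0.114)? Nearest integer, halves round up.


Gray = 0.299×R + 0.587×G + 0.114×B
Gray = 0.299×226 + 0.587×63 + 0.114×153
Gray = 67.574 + 36.981 + 17.442
Gray = 121.997 → round half up → 122
Gray = 122


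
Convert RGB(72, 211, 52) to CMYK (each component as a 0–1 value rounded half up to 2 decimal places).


R'=72/255≈0.2824, G'=211/255≈0.8275, B'=52/255≈0.2039
K = 1 - max(R',G',B') = 1 - 211/255 = 44/255 = 0.17254… → 0.17
(1-R'-K)/(1-K) simplifies to (max-R)/max with max = 211:
C = (211-72)/211 = 139/211 = 0.65876… → 0.66
M = (211-211)/211 = 0/211 = 0 → 0.00
Y = (211-52)/211 = 159/211 = 0.75355… → 0.75
= CMYK(0.66, 0.00, 0.75, 0.17)


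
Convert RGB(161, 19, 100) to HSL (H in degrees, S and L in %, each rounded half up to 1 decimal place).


Normalize: R'=161/255≈0.6314, G'=19/255≈0.0745, B'=100/255≈0.3922
Max=161/255, Min=19/255, Δ=Max-Min=142/255
L = (Max+Min)/2 = (161+19)/510 = 180/510 = 0.35294… → L = 35.3%
L ≤ 0.5 → S = Δ/(Max+Min) = 142/(161+19) = 142/180 = 0.78888… → S = 78.9%
(the 1/255 factors cancel in S and H, so raw channel differences can be used)
Max is R' → H = 60 × (((G-B)/Δ) mod 6) = 60 × (((19-100)/142) mod 6)
  (-81)/142 = -0.5704…; negative, so add 6 → 5.4295…
  H = 60 × 5.4295… = 325.774…° → H = 325.8°
= HSL(325.8°, 78.9%, 35.3%)


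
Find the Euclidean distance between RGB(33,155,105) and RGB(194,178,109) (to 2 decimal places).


d = √[(R₁-R₂)² + (G₁-G₂)² + (B₁-B₂)²]
d = √[(33-194)² + (155-178)² + (105-109)²]
d = √[25921 + 529 + 16]
d = √26466
d ≈ 162.68


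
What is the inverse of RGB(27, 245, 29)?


Invert: (255-R, 255-G, 255-B)
R: 255-27 = 228
G: 255-245 = 10
B: 255-29 = 226
= RGB(228, 10, 226)


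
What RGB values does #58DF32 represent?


58 → 88 (R)
DF → 223 (G)
32 → 50 (B)
= RGB(88, 223, 50)


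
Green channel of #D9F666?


Color: #D9F666
R = D9 = 217
G = F6 = 246
B = 66 = 102
Green = 246


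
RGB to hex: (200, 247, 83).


R = 200 → C8 (hex)
G = 247 → F7 (hex)
B = 83 → 53 (hex)
Hex = #C8F753


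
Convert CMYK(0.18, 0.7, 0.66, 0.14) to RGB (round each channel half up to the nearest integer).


R = 255 × (1-C) × (1-K) = 255 × 0.82 × 0.86 = 179.826 → 180
G = 255 × (1-M) × (1-K) = 255 × 0.30 × 0.86 = 65.79 → 66
B = 255 × (1-Y) × (1-K) = 255 × 0.34 × 0.86 = 74.562 → 75
= RGB(180, 66, 75)


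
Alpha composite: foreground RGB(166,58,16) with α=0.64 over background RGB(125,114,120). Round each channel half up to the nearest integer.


C = α×F + (1-α)×B, with 1-α = 0.36
R: 0.64×166 + 0.36×125 = 106.24 + 45.00 = 151.24 → 151
G: 0.64×58 + 0.36×114 = 37.12 + 41.04 = 78.16 → 78
B: 0.64×16 + 0.36×120 = 10.24 + 43.20 = 53.44 → 53
= RGB(151, 78, 53)


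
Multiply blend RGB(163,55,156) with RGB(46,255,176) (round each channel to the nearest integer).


Multiply: C = A×B/255, rounded to nearest integer
R: 163×46/255 = 7498/255 ≈ 29.404 → 29
G: 55×255/255 = 14025/255 ≈ 55.000 → 55
B: 156×176/255 = 27456/255 ≈ 107.671 → 108
= RGB(29, 55, 108)


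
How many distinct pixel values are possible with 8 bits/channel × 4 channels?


Total bits = 8 bits/channel × 4 channels = 32 bits
Distinct pixel values = 2^32
= 4,294,967,296 pixel values


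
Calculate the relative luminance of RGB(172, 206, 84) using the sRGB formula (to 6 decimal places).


Linearize each channel (sRGB transfer function): c = v/255; c_lin = c/12.92 if c ≤ 0.04045, else ((c+0.055)/1.055)^2.4
  R: 172/255 ≈ 0.674510 > 0.04045 → ((0.674510+0.055)/1.055)^2.4 ≈ 0.412543
  G: 206/255 ≈ 0.807843 > 0.04045 → ((0.807843+0.055)/1.055)^2.4 ≈ 0.617207
  B: 84/255 ≈ 0.329412 > 0.04045 → ((0.329412+0.055)/1.055)^2.4 ≈ 0.088656
R_lin = 0.412543, G_lin = 0.617207, B_lin = 0.088656
L = 0.2126×R + 0.7152×G + 0.0722×B
L = 0.2126×0.412543 + 0.7152×0.617207 + 0.0722×0.088656
L ≈ 0.535534


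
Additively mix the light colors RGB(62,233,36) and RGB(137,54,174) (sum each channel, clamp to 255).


Additive: each channel = min(255, C₁+C₂)
R: 62+137 = 199 → 199
G: 233+54 = 287 → 255
B: 36+174 = 210 → 210
= RGB(199, 255, 210)


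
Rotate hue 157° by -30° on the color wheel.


New hue = (H + rotation) mod 360
New hue = (157 -30) mod 360
= 127 mod 360
= 127°


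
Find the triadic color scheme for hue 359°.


Triadic: equally spaced at 120° intervals
H1 = 359°
H2 = (359 + 120) mod 360 = 119°
H3 = (359 + 240) mod 360 = 239°
Triadic = 359°, 119°, 239°


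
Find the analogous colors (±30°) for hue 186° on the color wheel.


Base hue: 186°
Left analog: (186 - 30) mod 360 = 156°
Right analog: (186 + 30) mod 360 = 216°
Analogous hues = 156° and 216°


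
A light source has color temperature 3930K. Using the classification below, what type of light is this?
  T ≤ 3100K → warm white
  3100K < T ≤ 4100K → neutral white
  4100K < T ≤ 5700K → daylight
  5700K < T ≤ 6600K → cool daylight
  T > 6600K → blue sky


Temperature: 3930K
3100K < 3930K ≤ 4100K → neutral white
Classification: neutral white


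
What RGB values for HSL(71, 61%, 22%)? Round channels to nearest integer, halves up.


H=71°, S=0.61, L=0.22
C = (1-|2L-1|)×S = (1-|-0.56|)×0.61 = 0.2684
H' = H/60 = 71/60 ≈ 1.1833; X = C×(1-|H' mod 2 - 1|) ≈ 0.2192
m = L - C/2 = 0.22 - 0.1342 = 0.0858
Sector ⌊H'⌋ = 1 → (R',G',B') = (≈0.2192, 0.2684, 0.0)
RGB = ((R'+m)×255, (G'+m)×255, (B'+m)×255) = (77.7733, 90.321, 21.879)
Round half up → RGB(78, 90, 22)


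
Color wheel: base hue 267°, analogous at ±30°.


Base hue: 267°
Left analog: (267 - 30) mod 360 = 237°
Right analog: (267 + 30) mod 360 = 297°
Analogous hues = 237° and 297°


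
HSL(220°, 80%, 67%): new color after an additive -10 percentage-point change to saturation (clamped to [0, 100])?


Original S = 80%
Adjustment = -10 percentage points
New S = 80 + (-10) = 70
Clamp to [0, 100] → 70
= HSL(220°, 70%, 67%)


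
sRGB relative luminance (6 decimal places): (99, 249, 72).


Linearize each channel (sRGB transfer function): c = v/255; c_lin = c/12.92 if c ≤ 0.04045, else ((c+0.055)/1.055)^2.4
  R: 99/255 ≈ 0.388235 > 0.04045 → ((0.388235+0.055)/1.055)^2.4 ≈ 0.124772
  G: 249/255 ≈ 0.976471 > 0.04045 → ((0.976471+0.055)/1.055)^2.4 ≈ 0.947307
  B: 72/255 ≈ 0.282353 > 0.04045 → ((0.282353+0.055)/1.055)^2.4 ≈ 0.064803
R_lin = 0.124772, G_lin = 0.947307, B_lin = 0.064803
L = 0.2126×R + 0.7152×G + 0.0722×B
L = 0.2126×0.124772 + 0.7152×0.947307 + 0.0722×0.064803
L ≈ 0.708719


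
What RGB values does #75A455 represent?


75 → 117 (R)
A4 → 164 (G)
55 → 85 (B)
= RGB(117, 164, 85)


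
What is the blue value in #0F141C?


Color: #0F141C
R = 0F = 15
G = 14 = 20
B = 1C = 28
Blue = 28


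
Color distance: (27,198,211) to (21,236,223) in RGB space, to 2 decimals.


d = √[(R₁-R₂)² + (G₁-G₂)² + (B₁-B₂)²]
d = √[(27-21)² + (198-236)² + (211-223)²]
d = √[36 + 1444 + 144]
d = √1624
d ≈ 40.30


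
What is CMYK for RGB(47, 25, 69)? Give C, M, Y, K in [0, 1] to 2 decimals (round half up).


R'=47/255≈0.1843, G'=25/255≈0.0980, B'=69/255≈0.2706
K = 1 - max(R',G',B') = 1 - 69/255 = 186/255 = 0.72941… → 0.73
(1-R'-K)/(1-K) simplifies to (max-R)/max with max = 69:
C = (69-47)/69 = 22/69 = 0.31884… → 0.32
M = (69-25)/69 = 44/69 = 0.63768… → 0.64
Y = (69-69)/69 = 0/69 = 0 → 0.00
= CMYK(0.32, 0.64, 0.00, 0.73)


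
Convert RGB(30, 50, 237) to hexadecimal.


R = 30 → 1E (hex)
G = 50 → 32 (hex)
B = 237 → ED (hex)
Hex = #1E32ED


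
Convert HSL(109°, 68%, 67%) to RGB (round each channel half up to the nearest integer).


H=109°, S=0.68, L=0.67
C = (1-|2L-1|)×S = (1-|0.34|)×0.68 = 0.4488
H' = H/60 = 109/60 ≈ 1.8167; X = C×(1-|H' mod 2 - 1|) = 0.08228
m = L - C/2 = 0.67 - 0.2244 = 0.4456
Sector ⌊H'⌋ = 1 → (R',G',B') = (0.08228, 0.4488, 0.0)
RGB = ((R'+m)×255, (G'+m)×255, (B'+m)×255) = (134.6094, 228.072, 113.628)
Round half up → RGB(135, 228, 114)


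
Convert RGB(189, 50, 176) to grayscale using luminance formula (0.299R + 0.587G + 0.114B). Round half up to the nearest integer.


Gray = 0.299×R + 0.587×G + 0.114×B
Gray = 0.299×189 + 0.587×50 + 0.114×176
Gray = 56.511 + 29.350 + 20.064
Gray = 105.925 → round half up → 106
Gray = 106


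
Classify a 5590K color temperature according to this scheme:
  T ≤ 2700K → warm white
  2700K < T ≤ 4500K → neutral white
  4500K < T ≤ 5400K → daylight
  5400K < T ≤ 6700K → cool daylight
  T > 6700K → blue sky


Temperature: 5590K
5400K < 5590K ≤ 6700K → cool daylight
Classification: cool daylight


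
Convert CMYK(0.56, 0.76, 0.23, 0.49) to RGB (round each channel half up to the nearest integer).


R = 255 × (1-C) × (1-K) = 255 × 0.44 × 0.51 = 57.222 → 57
G = 255 × (1-M) × (1-K) = 255 × 0.24 × 0.51 = 31.212 → 31
B = 255 × (1-Y) × (1-K) = 255 × 0.77 × 0.51 = 100.1385 → 100
= RGB(57, 31, 100)


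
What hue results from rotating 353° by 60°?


New hue = (H + rotation) mod 360
New hue = (353 + 60) mod 360
= 413 mod 360
= 53°


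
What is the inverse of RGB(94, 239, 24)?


Invert: (255-R, 255-G, 255-B)
R: 255-94 = 161
G: 255-239 = 16
B: 255-24 = 231
= RGB(161, 16, 231)


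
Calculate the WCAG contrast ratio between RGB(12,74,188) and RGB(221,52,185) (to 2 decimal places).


Linearize each sRGB channel c=v/255: c/12.92 if c ≤ 0.04045 else ((c+0.055)/1.055)^2.4
L = 0.2126×R_lin + 0.7152×G_lin + 0.0722×B_lin
Color 1 (12,74,188):
  R=12: 12/255≈0.0471 > 0.04045 → ((0.0471+0.055)/1.055)^2.4 ≈ 0.00368
  G=74: 74/255≈0.2902 > 0.04045 → ((0.2902+0.055)/1.055)^2.4 ≈ 0.06848
  B=188: 188/255≈0.7373 > 0.04045 → ((0.7373+0.055)/1.055)^2.4 ≈ 0.50289
  L1 = 0.2126×0.00368 + 0.7152×0.06848 + 0.0722×0.50289 ≈ 0.08607
Color 2 (221,52,185):
  R=221: 221/255≈0.8667 > 0.04045 → ((0.8667+0.055)/1.055)^2.4 ≈ 0.72306
  G=52: 52/255≈0.2039 > 0.04045 → ((0.2039+0.055)/1.055)^2.4 ≈ 0.03434
  B=185: 185/255≈0.7255 > 0.04045 → ((0.7255+0.055)/1.055)^2.4 ≈ 0.48515
  L2 = 0.2126×0.72306 + 0.7152×0.03434 + 0.0722×0.48515 ≈ 0.21331
Lighter = 0.21331, Darker = 0.08607
Ratio = (L_lighter + 0.05) / (L_darker + 0.05)
Ratio = (0.21331 + 0.05) / (0.08607 + 0.05) = 0.26331 / 0.13607 ≈ 1.9352
Ratio ≈ 1.94:1


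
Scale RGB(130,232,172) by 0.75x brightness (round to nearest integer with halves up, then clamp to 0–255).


Multiply each channel by 0.75, round half up, clamp to [0, 255]
R: 130×0.75 = 97.5 → round → 98
G: 232×0.75 = 174
B: 172×0.75 = 129
= RGB(98, 174, 129)


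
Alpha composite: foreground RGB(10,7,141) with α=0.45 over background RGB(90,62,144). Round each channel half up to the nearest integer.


C = α×F + (1-α)×B, with 1-α = 0.55
R: 0.45×10 + 0.55×90 = 4.50 + 49.50 = 54.00 → 54
G: 0.45×7 + 0.55×62 = 3.15 + 34.10 = 37.25 → 37
B: 0.45×141 + 0.55×144 = 63.45 + 79.20 = 142.65 → 143
= RGB(54, 37, 143)


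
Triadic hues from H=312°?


Triadic: equally spaced at 120° intervals
H1 = 312°
H2 = (312 + 120) mod 360 = 72°
H3 = (312 + 240) mod 360 = 192°
Triadic = 312°, 72°, 192°


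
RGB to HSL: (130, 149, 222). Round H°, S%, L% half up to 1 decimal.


Normalize: R'=130/255≈0.5098, G'=149/255≈0.5843, B'=222/255≈0.8706
Max=222/255, Min=130/255, Δ=Max-Min=92/255
L = (Max+Min)/2 = (222+130)/510 = 352/510 = 0.69019… → L = 69.0%
L > 0.5 → S = Δ/(2-Max-Min) = 92/(510-222-130) = 92/158 = 0.58227… → S = 58.2%
(the 1/255 factors cancel in S and H, so raw channel differences can be used)
Max is B' → H = 60 × ((R-G)/Δ + 4) = 60 × ((130-149)/92 + 4)
  -19/92 + 4 = -0.2065… + 4 = 3.7934…
  H = 60 × 3.7934… = 227.608…° → H = 227.6°
= HSL(227.6°, 58.2%, 69.0%)


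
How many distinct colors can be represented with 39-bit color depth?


Colors = 2^bits = 2^39
= 549,755,813,888 colors


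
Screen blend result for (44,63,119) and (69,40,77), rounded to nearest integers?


Screen: C = 255 - (255-A)×(255-B)/255, rounded to nearest integer
R: 255 - (255-44)×(255-69)/255 = 255 - 39246/255 ≈ 255 - 153.906 = 101.094 → 101
G: 255 - (255-63)×(255-40)/255 = 255 - 41280/255 ≈ 255 - 161.882 = 93.118 → 93
B: 255 - (255-119)×(255-77)/255 = 255 - 24208/255 ≈ 255 - 94.933 = 160.067 → 160
= RGB(101, 93, 160)


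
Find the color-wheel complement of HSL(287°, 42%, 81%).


Complement = opposite side of color wheel = hue + 180°
H' = (287 + 180) mod 360 = 107°
S and L unchanged.
= HSL(107°, 42%, 81%)


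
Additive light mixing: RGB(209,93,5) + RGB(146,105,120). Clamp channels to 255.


Additive: each channel = min(255, C₁+C₂)
R: 209+146 = 355 → 255
G: 93+105 = 198 → 198
B: 5+120 = 125 → 125
= RGB(255, 198, 125)


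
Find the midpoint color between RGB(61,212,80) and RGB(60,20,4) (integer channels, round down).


Midpoint: each channel = ⌊(C₁+C₂)/2⌋
R: ⌊(61+60)/2⌋ = 60
G: ⌊(212+20)/2⌋ = 116
B: ⌊(80+4)/2⌋ = 42
= RGB(60, 116, 42)


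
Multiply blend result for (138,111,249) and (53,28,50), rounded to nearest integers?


Multiply: C = A×B/255, rounded to nearest integer
R: 138×53/255 = 7314/255 ≈ 28.682 → 29
G: 111×28/255 = 3108/255 ≈ 12.188 → 12
B: 249×50/255 = 12450/255 ≈ 48.824 → 49
= RGB(29, 12, 49)


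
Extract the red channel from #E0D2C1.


Color: #E0D2C1
R = E0 = 224
G = D2 = 210
B = C1 = 193
Red = 224


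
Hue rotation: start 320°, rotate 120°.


New hue = (H + rotation) mod 360
New hue = (320 + 120) mod 360
= 440 mod 360
= 80°


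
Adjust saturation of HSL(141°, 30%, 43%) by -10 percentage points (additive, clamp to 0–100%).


Original S = 30%
Adjustment = -10 percentage points
New S = 30 + (-10) = 20
Clamp to [0, 100] → 20
= HSL(141°, 20%, 43%)


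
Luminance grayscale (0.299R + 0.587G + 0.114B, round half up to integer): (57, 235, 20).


Gray = 0.299×R + 0.587×G + 0.114×B
Gray = 0.299×57 + 0.587×235 + 0.114×20
Gray = 17.043 + 137.945 + 2.280
Gray = 157.268 → round half up → 157
Gray = 157


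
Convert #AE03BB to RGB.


AE → 174 (R)
03 → 3 (G)
BB → 187 (B)
= RGB(174, 3, 187)


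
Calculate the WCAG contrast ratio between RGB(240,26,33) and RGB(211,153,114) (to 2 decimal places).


Linearize each sRGB channel c=v/255: c/12.92 if c ≤ 0.04045 else ((c+0.055)/1.055)^2.4
L = 0.2126×R_lin + 0.7152×G_lin + 0.0722×B_lin
Color 1 (240,26,33):
  R=240: 240/255≈0.9412 > 0.04045 → ((0.9412+0.055)/1.055)^2.4 ≈ 0.87137
  G=26: 26/255≈0.1020 > 0.04045 → ((0.1020+0.055)/1.055)^2.4 ≈ 0.01033
  B=33: 33/255≈0.1294 > 0.04045 → ((0.1294+0.055)/1.055)^2.4 ≈ 0.01521
  L1 = 0.2126×0.87137 + 0.7152×0.01033 + 0.0722×0.01521 ≈ 0.19374
Color 2 (211,153,114):
  R=211: 211/255≈0.8275 > 0.04045 → ((0.8275+0.055)/1.055)^2.4 ≈ 0.65141
  G=153: 153/255≈0.6000 > 0.04045 → ((0.6000+0.055)/1.055)^2.4 ≈ 0.31855
  B=114: 114/255≈0.4471 > 0.04045 → ((0.4471+0.055)/1.055)^2.4 ≈ 0.16827
  L2 = 0.2126×0.65141 + 0.7152×0.31855 + 0.0722×0.16827 ≈ 0.37846
Lighter = 0.37846, Darker = 0.19374
Ratio = (L_lighter + 0.05) / (L_darker + 0.05)
Ratio = (0.37846 + 0.05) / (0.19374 + 0.05) = 0.42846 / 0.24374 ≈ 1.7579
Ratio ≈ 1.76:1


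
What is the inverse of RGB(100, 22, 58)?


Invert: (255-R, 255-G, 255-B)
R: 255-100 = 155
G: 255-22 = 233
B: 255-58 = 197
= RGB(155, 233, 197)


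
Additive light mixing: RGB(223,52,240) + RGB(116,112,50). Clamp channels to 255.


Additive: each channel = min(255, C₁+C₂)
R: 223+116 = 339 → 255
G: 52+112 = 164 → 164
B: 240+50 = 290 → 255
= RGB(255, 164, 255)


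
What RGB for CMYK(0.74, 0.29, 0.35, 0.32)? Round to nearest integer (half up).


R = 255 × (1-C) × (1-K) = 255 × 0.26 × 0.68 = 45.084 → 45
G = 255 × (1-M) × (1-K) = 255 × 0.71 × 0.68 = 123.114 → 123
B = 255 × (1-Y) × (1-K) = 255 × 0.65 × 0.68 = 112.71 → 113
= RGB(45, 123, 113)


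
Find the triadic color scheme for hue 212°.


Triadic: equally spaced at 120° intervals
H1 = 212°
H2 = (212 + 120) mod 360 = 332°
H3 = (212 + 240) mod 360 = 92°
Triadic = 212°, 332°, 92°


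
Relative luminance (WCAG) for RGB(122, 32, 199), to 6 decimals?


Linearize each channel (sRGB transfer function): c = v/255; c_lin = c/12.92 if c ≤ 0.04045, else ((c+0.055)/1.055)^2.4
  R: 122/255 ≈ 0.478431 > 0.04045 → ((0.478431+0.055)/1.055)^2.4 ≈ 0.194618
  G: 32/255 ≈ 0.125490 > 0.04045 → ((0.125490+0.055)/1.055)^2.4 ≈ 0.014444
  B: 199/255 ≈ 0.780392 > 0.04045 → ((0.780392+0.055)/1.055)^2.4 ≈ 0.571125
R_lin = 0.194618, G_lin = 0.014444, B_lin = 0.571125
L = 0.2126×R + 0.7152×G + 0.0722×B
L = 0.2126×0.194618 + 0.7152×0.014444 + 0.0722×0.571125
L ≈ 0.092941


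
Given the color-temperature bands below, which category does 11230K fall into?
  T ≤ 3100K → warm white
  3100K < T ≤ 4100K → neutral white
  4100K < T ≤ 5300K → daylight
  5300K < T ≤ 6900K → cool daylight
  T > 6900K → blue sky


Temperature: 11230K
11230K > 6900K → blue sky
Classification: blue sky


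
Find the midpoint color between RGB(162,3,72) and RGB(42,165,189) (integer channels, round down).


Midpoint: each channel = ⌊(C₁+C₂)/2⌋
R: ⌊(162+42)/2⌋ = 102
G: ⌊(3+165)/2⌋ = 84
B: ⌊(72+189)/2⌋ = 130
= RGB(102, 84, 130)


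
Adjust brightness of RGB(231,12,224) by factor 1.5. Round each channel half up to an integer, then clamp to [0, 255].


Multiply each channel by 1.5, round half up, clamp to [0, 255]
R: 231×1.5 = 346.5 → round → 347 → clamp → 255
G: 12×1.5 = 18
B: 224×1.5 = 336 → clamp → 255
= RGB(255, 18, 255)


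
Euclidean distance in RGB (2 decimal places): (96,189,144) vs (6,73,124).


d = √[(R₁-R₂)² + (G₁-G₂)² + (B₁-B₂)²]
d = √[(96-6)² + (189-73)² + (144-124)²]
d = √[8100 + 13456 + 400]
d = √21956
d ≈ 148.18


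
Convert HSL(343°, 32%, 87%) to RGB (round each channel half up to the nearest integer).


H=343°, S=0.32, L=0.87
C = (1-|2L-1|)×S = (1-|0.74|)×0.32 = 0.0832
H' = H/60 = 343/60 ≈ 5.7167; X = C×(1-|H' mod 2 - 1|) ≈ 0.0236
m = L - C/2 = 0.87 - 0.0416 = 0.8284
Sector ⌊H'⌋ = 5 → (R',G',B') = (0.0832, 0.0, ≈0.0236)
RGB = ((R'+m)×255, (G'+m)×255, (B'+m)×255) = (232.458, 211.242, 217.2532)
Round half up → RGB(232, 211, 217)


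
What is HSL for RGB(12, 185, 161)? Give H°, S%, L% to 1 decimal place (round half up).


Normalize: R'=12/255≈0.0471, G'=185/255≈0.7255, B'=161/255≈0.6314
Max=185/255, Min=12/255, Δ=Max-Min=173/255
L = (Max+Min)/2 = (185+12)/510 = 197/510 = 0.38627… → L = 38.6%
L ≤ 0.5 → S = Δ/(Max+Min) = 173/(185+12) = 173/197 = 0.87817… → S = 87.8%
(the 1/255 factors cancel in S and H, so raw channel differences can be used)
Max is G' → H = 60 × ((B-R)/Δ + 2) = 60 × ((161-12)/173 + 2)
  149/173 + 2 = 0.8612… + 2 = 2.8612…
  H = 60 × 2.8612… = 171.676…° → H = 171.7°
= HSL(171.7°, 87.8%, 38.6%)


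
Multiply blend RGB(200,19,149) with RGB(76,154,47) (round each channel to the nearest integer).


Multiply: C = A×B/255, rounded to nearest integer
R: 200×76/255 = 15200/255 ≈ 59.608 → 60
G: 19×154/255 = 2926/255 ≈ 11.475 → 11
B: 149×47/255 = 7003/255 ≈ 27.463 → 27
= RGB(60, 11, 27)


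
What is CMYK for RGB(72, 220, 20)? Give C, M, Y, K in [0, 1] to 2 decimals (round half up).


R'=72/255≈0.2824, G'=220/255≈0.8627, B'=20/255≈0.0784
K = 1 - max(R',G',B') = 1 - 220/255 = 35/255 = 0.13725… → 0.14
(1-R'-K)/(1-K) simplifies to (max-R)/max with max = 220:
C = (220-72)/220 = 148/220 = 0.67272… → 0.67
M = (220-220)/220 = 0/220 = 0 → 0.00
Y = (220-20)/220 = 200/220 = 0.90909… → 0.91
= CMYK(0.67, 0.00, 0.91, 0.14)


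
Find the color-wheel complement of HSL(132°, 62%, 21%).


Complement = opposite side of color wheel = hue + 180°
H' = (132 + 180) mod 360 = 312°
S and L unchanged.
= HSL(312°, 62%, 21%)


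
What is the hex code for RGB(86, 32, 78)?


R = 86 → 56 (hex)
G = 32 → 20 (hex)
B = 78 → 4E (hex)
Hex = #56204E


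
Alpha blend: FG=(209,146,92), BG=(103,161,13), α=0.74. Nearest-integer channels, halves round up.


C = α×F + (1-α)×B, with 1-α = 0.26
R: 0.74×209 + 0.26×103 = 154.66 + 26.78 = 181.44 → 181
G: 0.74×146 + 0.26×161 = 108.04 + 41.86 = 149.90 → 150
B: 0.74×92 + 0.26×13 = 68.08 + 3.38 = 71.46 → 71
= RGB(181, 150, 71)


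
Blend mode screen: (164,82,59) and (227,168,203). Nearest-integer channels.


Screen: C = 255 - (255-A)×(255-B)/255, rounded to nearest integer
R: 255 - (255-164)×(255-227)/255 = 255 - 2548/255 ≈ 255 - 9.992 = 245.008 → 245
G: 255 - (255-82)×(255-168)/255 = 255 - 15051/255 ≈ 255 - 59.024 = 195.976 → 196
B: 255 - (255-59)×(255-203)/255 = 255 - 10192/255 ≈ 255 - 39.969 = 215.031 → 215
= RGB(245, 196, 215)


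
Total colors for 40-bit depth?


Colors = 2^bits = 2^40
= 1,099,511,627,776 colors


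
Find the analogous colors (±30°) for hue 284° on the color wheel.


Base hue: 284°
Left analog: (284 - 30) mod 360 = 254°
Right analog: (284 + 30) mod 360 = 314°
Analogous hues = 254° and 314°


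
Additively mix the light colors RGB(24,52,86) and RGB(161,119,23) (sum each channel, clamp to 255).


Additive: each channel = min(255, C₁+C₂)
R: 24+161 = 185 → 185
G: 52+119 = 171 → 171
B: 86+23 = 109 → 109
= RGB(185, 171, 109)


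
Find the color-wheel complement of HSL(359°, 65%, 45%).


Complement = opposite side of color wheel = hue + 180°
H' = (359 + 180) mod 360 = 179°
S and L unchanged.
= HSL(179°, 65%, 45%)


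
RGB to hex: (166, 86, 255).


R = 166 → A6 (hex)
G = 86 → 56 (hex)
B = 255 → FF (hex)
Hex = #A656FF


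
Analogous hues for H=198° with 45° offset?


Base hue: 198°
Left analog: (198 - 45) mod 360 = 153°
Right analog: (198 + 45) mod 360 = 243°
Analogous hues = 153° and 243°


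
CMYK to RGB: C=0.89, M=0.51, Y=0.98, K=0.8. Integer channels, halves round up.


R = 255 × (1-C) × (1-K) = 255 × 0.11 × 0.20 = 5.61 → 6
G = 255 × (1-M) × (1-K) = 255 × 0.49 × 0.20 = 24.99 → 25
B = 255 × (1-Y) × (1-K) = 255 × 0.02 × 0.20 = 1.02 → 1
= RGB(6, 25, 1)


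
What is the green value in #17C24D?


Color: #17C24D
R = 17 = 23
G = C2 = 194
B = 4D = 77
Green = 194


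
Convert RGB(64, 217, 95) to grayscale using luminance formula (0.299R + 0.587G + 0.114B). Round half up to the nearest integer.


Gray = 0.299×R + 0.587×G + 0.114×B
Gray = 0.299×64 + 0.587×217 + 0.114×95
Gray = 19.136 + 127.379 + 10.830
Gray = 157.345 → round half up → 157
Gray = 157


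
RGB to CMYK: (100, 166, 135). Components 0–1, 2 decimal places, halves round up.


R'=100/255≈0.3922, G'=166/255≈0.6510, B'=135/255≈0.5294
K = 1 - max(R',G',B') = 1 - 166/255 = 89/255 = 0.34901… → 0.35
(1-R'-K)/(1-K) simplifies to (max-R)/max with max = 166:
C = (166-100)/166 = 66/166 = 0.39759… → 0.40
M = (166-166)/166 = 0/166 = 0 → 0.00
Y = (166-135)/166 = 31/166 = 0.18674… → 0.19
= CMYK(0.40, 0.00, 0.19, 0.35)


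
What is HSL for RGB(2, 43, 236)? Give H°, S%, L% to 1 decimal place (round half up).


Normalize: R'=2/255≈0.0078, G'=43/255≈0.1686, B'=236/255≈0.9255
Max=236/255, Min=2/255, Δ=Max-Min=234/255
L = (Max+Min)/2 = (236+2)/510 = 238/510 = 0.46666… → L = 46.7%
L ≤ 0.5 → S = Δ/(Max+Min) = 234/(236+2) = 234/238 = 0.98319… → S = 98.3%
(the 1/255 factors cancel in S and H, so raw channel differences can be used)
Max is B' → H = 60 × ((R-G)/Δ + 4) = 60 × ((2-43)/234 + 4)
  -41/234 + 4 = -0.1752… + 4 = 3.8247…
  H = 60 × 3.8247… = 229.487…° → H = 229.5°
= HSL(229.5°, 98.3%, 46.7%)


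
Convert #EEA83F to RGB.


EE → 238 (R)
A8 → 168 (G)
3F → 63 (B)
= RGB(238, 168, 63)


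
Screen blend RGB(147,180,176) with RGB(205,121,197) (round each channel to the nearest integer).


Screen: C = 255 - (255-A)×(255-B)/255, rounded to nearest integer
R: 255 - (255-147)×(255-205)/255 = 255 - 5400/255 ≈ 255 - 21.176 = 233.824 → 234
G: 255 - (255-180)×(255-121)/255 = 255 - 10050/255 ≈ 255 - 39.412 = 215.588 → 216
B: 255 - (255-176)×(255-197)/255 = 255 - 4582/255 ≈ 255 - 17.969 = 237.031 → 237
= RGB(234, 216, 237)


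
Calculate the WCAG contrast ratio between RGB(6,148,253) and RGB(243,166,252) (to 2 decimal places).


Linearize each sRGB channel c=v/255: c/12.92 if c ≤ 0.04045 else ((c+0.055)/1.055)^2.4
L = 0.2126×R_lin + 0.7152×G_lin + 0.0722×B_lin
Color 1 (6,148,253):
  R=6: 6/255≈0.0235 ≤ 0.04045 → 0.0235/12.92 ≈ 0.00182
  G=148: 148/255≈0.5804 > 0.04045 → ((0.5804+0.055)/1.055)^2.4 ≈ 0.29614
  B=253: 253/255≈0.9922 > 0.04045 → ((0.9922+0.055)/1.055)^2.4 ≈ 0.98225
  L1 = 0.2126×0.00182 + 0.7152×0.29614 + 0.0722×0.98225 ≈ 0.28310
Color 2 (243,166,252):
  R=243: 243/255≈0.9529 > 0.04045 → ((0.9529+0.055)/1.055)^2.4 ≈ 0.89627
  G=166: 166/255≈0.6510 > 0.04045 → ((0.6510+0.055)/1.055)^2.4 ≈ 0.38133
  B=252: 252/255≈0.9882 > 0.04045 → ((0.9882+0.055)/1.055)^2.4 ≈ 0.97345
  L2 = 0.2126×0.89627 + 0.7152×0.38133 + 0.0722×0.97345 ≈ 0.53355
Lighter = 0.53355, Darker = 0.28310
Ratio = (L_lighter + 0.05) / (L_darker + 0.05)
Ratio = (0.53355 + 0.05) / (0.28310 + 0.05) = 0.58355 / 0.33310 ≈ 1.7519
Ratio ≈ 1.75:1


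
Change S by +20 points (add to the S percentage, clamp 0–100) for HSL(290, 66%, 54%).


Original S = 66%
Adjustment = +20 percentage points
New S = 66 + (20) = 86
Clamp to [0, 100] → 86
= HSL(290°, 86%, 54%)


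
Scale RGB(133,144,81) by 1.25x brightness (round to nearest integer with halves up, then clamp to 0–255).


Multiply each channel by 1.25, round half up, clamp to [0, 255]
R: 133×1.25 = 166.25 → round → 166
G: 144×1.25 = 180
B: 81×1.25 = 101.25 → round → 101
= RGB(166, 180, 101)


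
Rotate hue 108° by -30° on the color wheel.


New hue = (H + rotation) mod 360
New hue = (108 -30) mod 360
= 78 mod 360
= 78°


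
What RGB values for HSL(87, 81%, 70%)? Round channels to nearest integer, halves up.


H=87°, S=0.81, L=0.70
C = (1-|2L-1|)×S = (1-|0.40|)×0.81 = 0.486
H' = H/60 = 87/60 ≈ 1.4500; X = C×(1-|H' mod 2 - 1|) = 0.2673
m = L - C/2 = 0.70 - 0.243 = 0.457
Sector ⌊H'⌋ = 1 → (R',G',B') = (0.2673, 0.486, 0.0)
RGB = ((R'+m)×255, (G'+m)×255, (B'+m)×255) = (184.6965, 240.465, 116.535)
Round half up → RGB(185, 240, 117)


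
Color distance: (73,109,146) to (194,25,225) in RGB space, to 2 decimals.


d = √[(R₁-R₂)² + (G₁-G₂)² + (B₁-B₂)²]
d = √[(73-194)² + (109-25)² + (146-225)²]
d = √[14641 + 7056 + 6241]
d = √27938
d ≈ 167.15


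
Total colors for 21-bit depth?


Colors = 2^bits = 2^21
= 2,097,152 colors


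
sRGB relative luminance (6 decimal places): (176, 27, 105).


Linearize each channel (sRGB transfer function): c = v/255; c_lin = c/12.92 if c ≤ 0.04045, else ((c+0.055)/1.055)^2.4
  R: 176/255 ≈ 0.690196 > 0.04045 → ((0.690196+0.055)/1.055)^2.4 ≈ 0.434154
  G: 27/255 ≈ 0.105882 > 0.04045 → ((0.105882+0.055)/1.055)^2.4 ≈ 0.010960
  B: 105/255 ≈ 0.411765 > 0.04045 → ((0.411765+0.055)/1.055)^2.4 ≈ 0.141263
R_lin = 0.434154, G_lin = 0.010960, B_lin = 0.141263
L = 0.2126×R + 0.7152×G + 0.0722×B
L = 0.2126×0.434154 + 0.7152×0.010960 + 0.0722×0.141263
L ≈ 0.110339


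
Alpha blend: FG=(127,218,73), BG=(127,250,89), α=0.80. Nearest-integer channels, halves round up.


C = α×F + (1-α)×B, with 1-α = 0.20
R: 0.80×127 + 0.20×127 = 101.60 + 25.40 = 127.00 → 127
G: 0.80×218 + 0.20×250 = 174.40 + 50.00 = 224.40 → 224
B: 0.80×73 + 0.20×89 = 58.40 + 17.80 = 76.20 → 76
= RGB(127, 224, 76)


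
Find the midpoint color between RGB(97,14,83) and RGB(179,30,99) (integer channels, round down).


Midpoint: each channel = ⌊(C₁+C₂)/2⌋
R: ⌊(97+179)/2⌋ = 138
G: ⌊(14+30)/2⌋ = 22
B: ⌊(83+99)/2⌋ = 91
= RGB(138, 22, 91)


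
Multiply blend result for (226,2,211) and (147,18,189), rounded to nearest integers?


Multiply: C = A×B/255, rounded to nearest integer
R: 226×147/255 = 33222/255 ≈ 130.282 → 130
G: 2×18/255 = 36/255 ≈ 0.141 → 0
B: 211×189/255 = 39879/255 ≈ 156.388 → 156
= RGB(130, 0, 156)


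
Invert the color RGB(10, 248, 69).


Invert: (255-R, 255-G, 255-B)
R: 255-10 = 245
G: 255-248 = 7
B: 255-69 = 186
= RGB(245, 7, 186)


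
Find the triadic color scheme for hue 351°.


Triadic: equally spaced at 120° intervals
H1 = 351°
H2 = (351 + 120) mod 360 = 111°
H3 = (351 + 240) mod 360 = 231°
Triadic = 351°, 111°, 231°


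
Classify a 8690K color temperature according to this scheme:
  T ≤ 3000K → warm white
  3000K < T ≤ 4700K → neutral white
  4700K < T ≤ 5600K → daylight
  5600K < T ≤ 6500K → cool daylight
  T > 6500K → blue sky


Temperature: 8690K
8690K > 6500K → blue sky
Classification: blue sky


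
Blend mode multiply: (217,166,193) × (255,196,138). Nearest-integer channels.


Multiply: C = A×B/255, rounded to nearest integer
R: 217×255/255 = 55335/255 ≈ 217.000 → 217
G: 166×196/255 = 32536/255 ≈ 127.592 → 128
B: 193×138/255 = 26634/255 ≈ 104.447 → 104
= RGB(217, 128, 104)


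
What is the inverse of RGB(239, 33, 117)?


Invert: (255-R, 255-G, 255-B)
R: 255-239 = 16
G: 255-33 = 222
B: 255-117 = 138
= RGB(16, 222, 138)


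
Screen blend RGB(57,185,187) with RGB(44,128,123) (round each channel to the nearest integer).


Screen: C = 255 - (255-A)×(255-B)/255, rounded to nearest integer
R: 255 - (255-57)×(255-44)/255 = 255 - 41778/255 ≈ 255 - 163.835 = 91.165 → 91
G: 255 - (255-185)×(255-128)/255 = 255 - 8890/255 ≈ 255 - 34.863 = 220.137 → 220
B: 255 - (255-187)×(255-123)/255 = 255 - 8976/255 ≈ 255 - 35.200 = 219.800 → 220
= RGB(91, 220, 220)


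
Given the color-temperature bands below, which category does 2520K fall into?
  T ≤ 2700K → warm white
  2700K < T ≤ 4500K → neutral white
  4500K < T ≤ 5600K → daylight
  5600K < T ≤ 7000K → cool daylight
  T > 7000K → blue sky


Temperature: 2520K
2520K ≤ 2700K → warm white
Classification: warm white


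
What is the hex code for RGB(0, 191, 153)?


R = 0 → 00 (hex)
G = 191 → BF (hex)
B = 153 → 99 (hex)
Hex = #00BF99


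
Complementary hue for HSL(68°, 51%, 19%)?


Complement = opposite side of color wheel = hue + 180°
H' = (68 + 180) mod 360 = 248°
S and L unchanged.
= HSL(248°, 51%, 19%)


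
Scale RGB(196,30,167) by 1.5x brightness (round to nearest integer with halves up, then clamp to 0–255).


Multiply each channel by 1.5, round half up, clamp to [0, 255]
R: 196×1.5 = 294 → clamp → 255
G: 30×1.5 = 45
B: 167×1.5 = 250.5 → round → 251
= RGB(255, 45, 251)


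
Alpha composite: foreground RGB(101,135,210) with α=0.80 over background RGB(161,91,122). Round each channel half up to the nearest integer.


C = α×F + (1-α)×B, with 1-α = 0.20
R: 0.80×101 + 0.20×161 = 80.80 + 32.20 = 113.00 → 113
G: 0.80×135 + 0.20×91 = 108.00 + 18.20 = 126.20 → 126
B: 0.80×210 + 0.20×122 = 168.00 + 24.40 = 192.40 → 192
= RGB(113, 126, 192)


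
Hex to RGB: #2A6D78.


2A → 42 (R)
6D → 109 (G)
78 → 120 (B)
= RGB(42, 109, 120)


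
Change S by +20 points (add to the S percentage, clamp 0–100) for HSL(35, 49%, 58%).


Original S = 49%
Adjustment = +20 percentage points
New S = 49 + (20) = 69
Clamp to [0, 100] → 69
= HSL(35°, 69%, 58%)


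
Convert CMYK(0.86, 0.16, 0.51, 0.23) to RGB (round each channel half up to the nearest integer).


R = 255 × (1-C) × (1-K) = 255 × 0.14 × 0.77 = 27.489 → 27
G = 255 × (1-M) × (1-K) = 255 × 0.84 × 0.77 = 164.934 → 165
B = 255 × (1-Y) × (1-K) = 255 × 0.49 × 0.77 = 96.2115 → 96
= RGB(27, 165, 96)


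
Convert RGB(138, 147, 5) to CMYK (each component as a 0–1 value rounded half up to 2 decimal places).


R'=138/255≈0.5412, G'=147/255≈0.5765, B'=5/255≈0.0196
K = 1 - max(R',G',B') = 1 - 147/255 = 108/255 = 0.42352… → 0.42
(1-R'-K)/(1-K) simplifies to (max-R)/max with max = 147:
C = (147-138)/147 = 9/147 = 0.06122… → 0.06
M = (147-147)/147 = 0/147 = 0 → 0.00
Y = (147-5)/147 = 142/147 = 0.96598… → 0.97
= CMYK(0.06, 0.00, 0.97, 0.42)


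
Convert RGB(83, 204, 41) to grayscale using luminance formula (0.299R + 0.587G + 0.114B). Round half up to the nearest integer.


Gray = 0.299×R + 0.587×G + 0.114×B
Gray = 0.299×83 + 0.587×204 + 0.114×41
Gray = 24.817 + 119.748 + 4.674
Gray = 149.239 → round half up → 149
Gray = 149


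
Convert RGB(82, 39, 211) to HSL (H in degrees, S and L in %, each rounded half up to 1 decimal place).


Normalize: R'=82/255≈0.3216, G'=39/255≈0.1529, B'=211/255≈0.8275
Max=211/255, Min=39/255, Δ=Max-Min=172/255
L = (Max+Min)/2 = (211+39)/510 = 250/510 = 0.49019… → L = 49.0%
L ≤ 0.5 → S = Δ/(Max+Min) = 172/(211+39) = 172/250 = 0.688 → S = 68.8%
(the 1/255 factors cancel in S and H, so raw channel differences can be used)
Max is B' → H = 60 × ((R-G)/Δ + 4) = 60 × ((82-39)/172 + 4)
  43/172 + 4 = 0.25 + 4 = 4.25
  H = 60 × 4.25 = 255° → H = 255.0°
= HSL(255.0°, 68.8%, 49.0%)


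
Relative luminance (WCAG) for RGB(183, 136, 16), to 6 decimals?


Linearize each channel (sRGB transfer function): c = v/255; c_lin = c/12.92 if c ≤ 0.04045, else ((c+0.055)/1.055)^2.4
  R: 183/255 ≈ 0.717647 > 0.04045 → ((0.717647+0.055)/1.055)^2.4 ≈ 0.473531
  G: 136/255 ≈ 0.533333 > 0.04045 → ((0.533333+0.055)/1.055)^2.4 ≈ 0.246201
  B: 16/255 ≈ 0.062745 > 0.04045 → ((0.062745+0.055)/1.055)^2.4 ≈ 0.005182
R_lin = 0.473531, G_lin = 0.246201, B_lin = 0.005182
L = 0.2126×R + 0.7152×G + 0.0722×B
L = 0.2126×0.473531 + 0.7152×0.246201 + 0.0722×0.005182
L ≈ 0.277130


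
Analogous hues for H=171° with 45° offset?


Base hue: 171°
Left analog: (171 - 45) mod 360 = 126°
Right analog: (171 + 45) mod 360 = 216°
Analogous hues = 126° and 216°
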